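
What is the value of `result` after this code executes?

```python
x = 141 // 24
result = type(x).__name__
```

x is int; result = 'int'

'int'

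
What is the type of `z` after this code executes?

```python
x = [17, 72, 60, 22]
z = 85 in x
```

'in' operator returns bool

bool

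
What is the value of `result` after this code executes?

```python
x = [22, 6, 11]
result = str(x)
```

x = [22, 6, 11]; result = '[22, 6, 11]'

'[22, 6, 11]'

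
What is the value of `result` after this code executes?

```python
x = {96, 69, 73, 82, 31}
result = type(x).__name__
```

x is set; result = 'set'

'set'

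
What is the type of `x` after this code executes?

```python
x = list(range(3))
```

list(range()) returns list

list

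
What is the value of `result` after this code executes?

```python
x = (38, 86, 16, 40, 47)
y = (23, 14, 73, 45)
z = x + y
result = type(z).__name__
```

x is tuple; y is tuple; z is tuple; result = 'tuple'

'tuple'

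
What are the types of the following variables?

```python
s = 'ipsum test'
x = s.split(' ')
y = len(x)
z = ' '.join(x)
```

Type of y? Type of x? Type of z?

len() returns int; str.split() returns list; str.join() returns str

int, list, str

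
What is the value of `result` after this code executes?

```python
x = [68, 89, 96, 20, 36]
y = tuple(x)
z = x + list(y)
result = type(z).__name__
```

x is list; y is tuple; z is list; result = 'list'

'list'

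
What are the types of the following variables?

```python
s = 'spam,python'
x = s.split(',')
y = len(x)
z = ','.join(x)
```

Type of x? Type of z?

str.split() returns list; str.join() returns str

list, str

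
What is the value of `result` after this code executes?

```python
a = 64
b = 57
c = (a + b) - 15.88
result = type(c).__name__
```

a is int; b is int; c is float; result = 'float'

'float'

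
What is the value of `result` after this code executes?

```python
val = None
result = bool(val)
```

val = None; result = False

False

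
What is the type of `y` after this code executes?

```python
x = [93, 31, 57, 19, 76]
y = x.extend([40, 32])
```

list.extend() returns None

NoneType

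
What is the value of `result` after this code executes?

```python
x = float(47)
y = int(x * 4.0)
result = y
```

x = 47.0; y = 188; result = 188

188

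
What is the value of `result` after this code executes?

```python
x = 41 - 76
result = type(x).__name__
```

x is int; result = 'int'

'int'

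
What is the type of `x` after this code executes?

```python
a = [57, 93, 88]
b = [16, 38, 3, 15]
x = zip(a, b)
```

zip() returns a zip object

zip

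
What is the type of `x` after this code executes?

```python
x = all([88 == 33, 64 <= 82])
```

all() returns bool

bool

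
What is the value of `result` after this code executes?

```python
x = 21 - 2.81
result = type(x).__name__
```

x is float; result = 'float'

'float'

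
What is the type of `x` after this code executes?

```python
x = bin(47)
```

bin() returns str representation

str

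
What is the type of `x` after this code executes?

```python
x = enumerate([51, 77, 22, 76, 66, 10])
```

enumerate() returns an enumerate object

enumerate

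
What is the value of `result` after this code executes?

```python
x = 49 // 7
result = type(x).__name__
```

x is int; result = 'int'

'int'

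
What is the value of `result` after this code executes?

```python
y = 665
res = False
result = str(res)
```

y = 665; res = False; result = 'False'

'False'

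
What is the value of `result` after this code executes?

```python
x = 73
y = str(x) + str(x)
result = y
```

x = 73; y = '7373'; result = '7373'

'7373'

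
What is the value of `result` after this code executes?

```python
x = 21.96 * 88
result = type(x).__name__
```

x is float; result = 'float'

'float'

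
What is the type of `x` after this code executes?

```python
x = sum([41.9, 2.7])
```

sum() of floats returns float

float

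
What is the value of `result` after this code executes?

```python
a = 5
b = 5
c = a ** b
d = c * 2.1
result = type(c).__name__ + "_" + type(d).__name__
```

a is int; b is int; c is int; d is float; result = 'int_float'

'int_float'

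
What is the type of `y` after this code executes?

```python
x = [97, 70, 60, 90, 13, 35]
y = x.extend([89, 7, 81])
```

list.extend() returns None

NoneType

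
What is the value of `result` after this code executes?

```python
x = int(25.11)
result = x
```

x = 25; result = 25

25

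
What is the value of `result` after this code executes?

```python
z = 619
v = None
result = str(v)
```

z = 619; v = None; result = 'None'

'None'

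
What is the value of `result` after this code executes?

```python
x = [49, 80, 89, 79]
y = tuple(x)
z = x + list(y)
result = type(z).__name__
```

x is list; y is tuple; z is list; result = 'list'

'list'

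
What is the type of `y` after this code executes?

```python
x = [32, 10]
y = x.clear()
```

list.clear() returns None

NoneType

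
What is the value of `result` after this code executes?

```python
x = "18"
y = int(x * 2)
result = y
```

x = '18'; y = 1818; result = 1818

1818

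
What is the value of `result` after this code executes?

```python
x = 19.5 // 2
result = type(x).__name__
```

x is float; result = 'float'

'float'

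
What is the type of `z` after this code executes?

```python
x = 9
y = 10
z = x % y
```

int % int = int

int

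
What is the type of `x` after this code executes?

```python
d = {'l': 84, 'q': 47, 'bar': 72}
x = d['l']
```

Accessing dict[str, int] with str key returns int

int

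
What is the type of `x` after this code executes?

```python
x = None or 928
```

'or' with None returns the other truthy value

int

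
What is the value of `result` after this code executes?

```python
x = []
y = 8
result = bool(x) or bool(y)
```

x = []; y = 8; result = True

True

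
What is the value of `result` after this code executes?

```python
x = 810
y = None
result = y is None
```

x = 810; y = None; result = True

True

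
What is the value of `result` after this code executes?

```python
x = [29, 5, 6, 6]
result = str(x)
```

x = [29, 5, 6, 6]; result = '[29, 5, 6, 6]'

'[29, 5, 6, 6]'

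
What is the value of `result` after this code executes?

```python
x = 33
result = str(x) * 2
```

x = 33; result = '3333'

'3333'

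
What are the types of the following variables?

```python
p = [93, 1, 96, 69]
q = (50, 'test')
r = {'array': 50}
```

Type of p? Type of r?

p is assigned a list literal (square brackets); r is assigned a dict literal ({key: value})

list, dict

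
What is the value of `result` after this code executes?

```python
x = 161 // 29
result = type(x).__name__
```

x is int; result = 'int'

'int'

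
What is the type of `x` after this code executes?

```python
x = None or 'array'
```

'or' with None returns the other truthy value (str)

str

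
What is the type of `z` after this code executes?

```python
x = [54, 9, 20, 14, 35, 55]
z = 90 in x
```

'in' operator returns bool

bool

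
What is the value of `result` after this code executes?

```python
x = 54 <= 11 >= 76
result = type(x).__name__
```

x is bool; result = 'bool'

'bool'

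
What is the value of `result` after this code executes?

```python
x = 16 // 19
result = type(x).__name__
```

x is int; result = 'int'

'int'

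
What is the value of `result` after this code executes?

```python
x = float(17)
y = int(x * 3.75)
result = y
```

x = 17.0; y = 63; result = 63

63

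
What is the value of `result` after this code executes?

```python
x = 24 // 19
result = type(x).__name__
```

x is int; result = 'int'

'int'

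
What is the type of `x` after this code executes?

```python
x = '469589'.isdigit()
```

str.isdigit() returns bool

bool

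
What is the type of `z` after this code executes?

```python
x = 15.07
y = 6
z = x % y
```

float % int = float

float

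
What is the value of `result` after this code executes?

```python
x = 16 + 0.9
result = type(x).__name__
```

x is float; result = 'float'

'float'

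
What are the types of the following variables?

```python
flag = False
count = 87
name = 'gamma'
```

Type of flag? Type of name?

flag is assigned the constant False, which has type bool; name is assigned a quoted string literal, so it is a str

bool, str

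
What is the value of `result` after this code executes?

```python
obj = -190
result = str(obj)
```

obj = -190; result = '-190'

'-190'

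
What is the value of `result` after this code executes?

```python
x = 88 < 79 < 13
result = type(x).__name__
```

x is bool; result = 'bool'

'bool'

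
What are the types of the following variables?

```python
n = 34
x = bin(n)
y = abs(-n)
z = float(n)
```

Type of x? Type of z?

bin() returns str; float() returns float

str, float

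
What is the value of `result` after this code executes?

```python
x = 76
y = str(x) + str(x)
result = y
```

x = 76; y = '7676'; result = '7676'

'7676'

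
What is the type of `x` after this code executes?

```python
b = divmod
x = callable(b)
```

callable() returns bool

bool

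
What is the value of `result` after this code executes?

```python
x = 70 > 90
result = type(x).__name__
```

x is bool; result = 'bool'

'bool'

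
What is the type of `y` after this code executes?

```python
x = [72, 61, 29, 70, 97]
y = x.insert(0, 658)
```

list.insert() returns None

NoneType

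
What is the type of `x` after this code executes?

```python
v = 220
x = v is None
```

'is' comparison returns bool

bool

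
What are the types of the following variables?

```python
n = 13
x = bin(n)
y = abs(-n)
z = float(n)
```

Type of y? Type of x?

abs() of int returns int; bin() returns str

int, str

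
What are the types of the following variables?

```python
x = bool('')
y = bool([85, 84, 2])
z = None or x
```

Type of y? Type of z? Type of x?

bool() returns bool; None or bool returns the bool; bool() returns bool

bool, bool, bool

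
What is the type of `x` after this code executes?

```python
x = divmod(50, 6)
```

divmod() returns tuple of (quotient, remainder)

tuple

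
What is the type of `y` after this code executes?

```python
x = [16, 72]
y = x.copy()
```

list.copy() returns list

list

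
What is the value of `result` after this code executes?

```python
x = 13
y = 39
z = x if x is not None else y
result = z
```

x = 13; y = 39; z = 13; result = 13

13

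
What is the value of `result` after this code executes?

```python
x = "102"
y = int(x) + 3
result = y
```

x = '102'; y = 105; result = 105

105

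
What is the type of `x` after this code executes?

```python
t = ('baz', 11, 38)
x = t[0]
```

Index 0 of tuple is a str literal

str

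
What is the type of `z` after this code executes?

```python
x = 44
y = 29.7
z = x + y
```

int + float = float

float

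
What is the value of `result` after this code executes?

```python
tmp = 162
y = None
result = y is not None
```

tmp = 162; y = None; result = False

False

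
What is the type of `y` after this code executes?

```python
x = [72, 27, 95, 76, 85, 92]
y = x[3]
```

Indexing list[int] returns int

int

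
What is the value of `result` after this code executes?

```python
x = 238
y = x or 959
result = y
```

x = 238; y = 238; result = 238

238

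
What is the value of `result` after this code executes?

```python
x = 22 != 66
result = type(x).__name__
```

x is bool; result = 'bool'

'bool'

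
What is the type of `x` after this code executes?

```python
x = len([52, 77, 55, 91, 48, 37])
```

len() always returns int

int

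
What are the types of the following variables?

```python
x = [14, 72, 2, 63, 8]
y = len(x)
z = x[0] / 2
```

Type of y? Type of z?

len() returns int; int / int = float

int, float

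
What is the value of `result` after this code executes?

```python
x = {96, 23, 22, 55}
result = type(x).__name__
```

x is set; result = 'set'

'set'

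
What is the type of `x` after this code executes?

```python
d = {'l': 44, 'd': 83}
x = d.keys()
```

.keys() returns dict_keys view

dict_keys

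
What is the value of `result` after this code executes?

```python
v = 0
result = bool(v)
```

v = 0; result = False

False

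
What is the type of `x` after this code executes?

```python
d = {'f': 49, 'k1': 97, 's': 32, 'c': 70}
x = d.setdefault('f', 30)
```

dict.setdefault() returns the (existing or default) value

int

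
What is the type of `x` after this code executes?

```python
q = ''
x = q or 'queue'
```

'or' returns first truthy value (str)

str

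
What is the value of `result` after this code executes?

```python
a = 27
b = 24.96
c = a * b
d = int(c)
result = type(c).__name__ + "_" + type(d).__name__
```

a is int; b is float; c is float; d is int; result = 'float_int'

'float_int'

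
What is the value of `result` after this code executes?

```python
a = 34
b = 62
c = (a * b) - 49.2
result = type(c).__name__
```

a is int; b is int; c is float; result = 'float'

'float'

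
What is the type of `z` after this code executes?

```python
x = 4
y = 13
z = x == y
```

Equality comparison returns bool

bool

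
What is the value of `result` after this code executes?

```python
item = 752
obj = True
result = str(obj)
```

item = 752; obj = True; result = 'True'

'True'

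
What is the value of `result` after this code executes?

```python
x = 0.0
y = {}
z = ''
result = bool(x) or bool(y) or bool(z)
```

x = 0.0; y = {}; z = ''; result = False

False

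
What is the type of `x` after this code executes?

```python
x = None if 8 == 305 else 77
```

8 == 305 is False, so the else branch is taken

int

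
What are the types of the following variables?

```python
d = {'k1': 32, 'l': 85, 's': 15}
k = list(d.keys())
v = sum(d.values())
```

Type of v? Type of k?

sum of ints is int; list() converts to list

int, list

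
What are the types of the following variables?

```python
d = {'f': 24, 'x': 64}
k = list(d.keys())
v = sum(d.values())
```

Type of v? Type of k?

sum of ints is int; list() converts to list

int, list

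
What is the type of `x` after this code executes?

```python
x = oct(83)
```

oct() returns str representation

str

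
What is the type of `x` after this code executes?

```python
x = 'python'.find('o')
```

str.find() returns int index

int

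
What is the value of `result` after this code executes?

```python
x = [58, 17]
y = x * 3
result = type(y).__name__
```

x is list; y is list; result = 'list'

'list'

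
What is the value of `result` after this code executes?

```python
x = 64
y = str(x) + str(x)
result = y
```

x = 64; y = '6464'; result = '6464'

'6464'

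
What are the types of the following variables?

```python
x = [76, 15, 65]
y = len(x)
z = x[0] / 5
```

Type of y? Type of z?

len() returns int; int / int = float

int, float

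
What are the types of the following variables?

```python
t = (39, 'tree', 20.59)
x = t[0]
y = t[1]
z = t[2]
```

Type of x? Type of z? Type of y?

tuple[0] is int; tuple[2] is float; tuple[1] is str

int, float, str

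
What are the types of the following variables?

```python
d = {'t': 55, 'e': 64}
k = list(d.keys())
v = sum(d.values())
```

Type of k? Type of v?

list() converts to list; sum of ints is int

list, int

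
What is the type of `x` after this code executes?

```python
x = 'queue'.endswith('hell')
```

str.endswith() returns bool

bool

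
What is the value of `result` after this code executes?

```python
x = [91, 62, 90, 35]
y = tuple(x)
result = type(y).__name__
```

x is list; y is tuple; result = 'tuple'

'tuple'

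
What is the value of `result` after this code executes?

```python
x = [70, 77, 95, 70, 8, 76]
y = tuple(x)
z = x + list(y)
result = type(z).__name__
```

x is list; y is tuple; z is list; result = 'list'

'list'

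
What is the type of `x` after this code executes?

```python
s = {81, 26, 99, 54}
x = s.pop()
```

Popping from set[int] returns int

int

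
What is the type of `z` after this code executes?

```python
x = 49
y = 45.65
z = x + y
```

int + float = float

float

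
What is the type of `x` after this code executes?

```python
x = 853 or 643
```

'or' returns first truthy value (int)

int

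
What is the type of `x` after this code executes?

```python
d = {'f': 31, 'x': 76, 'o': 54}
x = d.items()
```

dict.items() returns dict_items view

dict_items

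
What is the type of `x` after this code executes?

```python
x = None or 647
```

'or' with None returns the other truthy value

int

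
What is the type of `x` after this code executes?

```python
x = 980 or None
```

'or' returns first truthy value

int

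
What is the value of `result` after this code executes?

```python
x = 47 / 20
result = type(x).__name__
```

x is float; result = 'float'

'float'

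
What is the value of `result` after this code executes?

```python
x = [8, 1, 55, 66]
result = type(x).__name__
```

x is list; result = 'list'

'list'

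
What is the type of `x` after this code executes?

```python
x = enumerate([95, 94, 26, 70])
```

enumerate() returns an enumerate object

enumerate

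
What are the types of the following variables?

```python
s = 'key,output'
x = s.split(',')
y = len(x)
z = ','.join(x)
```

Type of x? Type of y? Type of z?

str.split() returns list; len() returns int; str.join() returns str

list, int, str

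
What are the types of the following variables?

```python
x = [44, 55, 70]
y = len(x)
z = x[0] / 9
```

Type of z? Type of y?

int / int = float; len() returns int

float, int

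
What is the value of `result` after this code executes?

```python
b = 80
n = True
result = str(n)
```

b = 80; n = True; result = 'True'

'True'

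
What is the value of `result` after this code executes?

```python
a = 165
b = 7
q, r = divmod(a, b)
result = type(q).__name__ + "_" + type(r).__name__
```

a is int; b is int; q is int; r is int; result = 'int_int'

'int_int'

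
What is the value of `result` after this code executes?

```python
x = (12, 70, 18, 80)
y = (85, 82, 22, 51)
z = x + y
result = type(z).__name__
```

x is tuple; y is tuple; z is tuple; result = 'tuple'

'tuple'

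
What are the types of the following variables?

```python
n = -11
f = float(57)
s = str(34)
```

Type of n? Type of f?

n is assigned a bare integer (no decimal point), so it is an int; f is assigned the result of calling float(), which returns a float

int, float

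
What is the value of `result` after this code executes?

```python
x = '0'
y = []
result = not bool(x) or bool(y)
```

x = '0'; y = []; result = False

False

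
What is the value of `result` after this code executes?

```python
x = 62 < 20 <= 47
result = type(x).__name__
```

x is bool; result = 'bool'

'bool'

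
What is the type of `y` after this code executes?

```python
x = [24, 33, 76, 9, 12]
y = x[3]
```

Indexing list[int] returns int

int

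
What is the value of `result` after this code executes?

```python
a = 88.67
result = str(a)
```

a = 88.67; result = '88.67'

'88.67'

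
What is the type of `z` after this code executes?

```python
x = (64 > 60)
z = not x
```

'not' returns bool

bool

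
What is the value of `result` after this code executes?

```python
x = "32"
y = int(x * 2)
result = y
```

x = '32'; y = 3232; result = 3232

3232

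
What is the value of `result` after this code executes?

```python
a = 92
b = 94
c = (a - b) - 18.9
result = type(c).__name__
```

a is int; b is int; c is float; result = 'float'

'float'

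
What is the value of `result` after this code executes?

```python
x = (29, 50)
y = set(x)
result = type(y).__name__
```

x is tuple; y is set; result = 'set'

'set'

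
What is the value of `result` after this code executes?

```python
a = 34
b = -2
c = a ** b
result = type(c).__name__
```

a is int; b is int; c is float; result = 'float'

'float'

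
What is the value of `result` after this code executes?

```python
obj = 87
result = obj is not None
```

obj = 87; result = True

True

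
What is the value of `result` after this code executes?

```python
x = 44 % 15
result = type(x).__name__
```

x is int; result = 'int'

'int'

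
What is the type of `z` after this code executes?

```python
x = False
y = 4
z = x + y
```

bool + int = int (bool is subclass of int)

int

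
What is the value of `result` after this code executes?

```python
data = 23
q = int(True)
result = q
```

data = 23; q = 1; result = 1

1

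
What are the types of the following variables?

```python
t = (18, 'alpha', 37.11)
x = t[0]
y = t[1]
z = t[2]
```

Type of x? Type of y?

tuple[0] is int; tuple[1] is str

int, str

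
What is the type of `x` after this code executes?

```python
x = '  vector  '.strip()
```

str.strip() returns str

str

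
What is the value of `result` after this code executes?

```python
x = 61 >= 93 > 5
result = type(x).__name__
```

x is bool; result = 'bool'

'bool'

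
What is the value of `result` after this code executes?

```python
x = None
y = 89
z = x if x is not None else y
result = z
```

x = None; y = 89; z = 89; result = 89

89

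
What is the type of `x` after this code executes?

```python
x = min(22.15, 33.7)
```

min() of floats returns float

float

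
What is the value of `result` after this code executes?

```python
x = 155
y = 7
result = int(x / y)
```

x = 155; y = 7; result = 22

22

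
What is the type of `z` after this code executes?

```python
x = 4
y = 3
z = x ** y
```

positive int ** positive int = int

int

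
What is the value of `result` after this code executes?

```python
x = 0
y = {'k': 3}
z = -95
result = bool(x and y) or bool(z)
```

x = 0; y = {'k': 3}; z = -95; result = True

True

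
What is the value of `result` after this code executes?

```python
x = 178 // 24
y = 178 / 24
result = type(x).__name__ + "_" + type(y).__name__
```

x is int; y is float; result = 'int_float'

'int_float'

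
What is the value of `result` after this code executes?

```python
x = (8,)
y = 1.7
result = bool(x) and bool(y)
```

x = (8,); y = 1.7; result = True

True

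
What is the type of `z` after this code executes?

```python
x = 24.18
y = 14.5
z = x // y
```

float // float = float

float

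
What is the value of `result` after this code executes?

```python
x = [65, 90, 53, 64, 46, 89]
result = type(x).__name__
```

x is list; result = 'list'

'list'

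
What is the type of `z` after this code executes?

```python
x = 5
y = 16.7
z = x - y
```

int - float = float

float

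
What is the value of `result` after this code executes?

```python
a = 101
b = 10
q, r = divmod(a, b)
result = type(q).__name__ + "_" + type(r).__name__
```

a is int; b is int; q is int; r is int; result = 'int_int'

'int_int'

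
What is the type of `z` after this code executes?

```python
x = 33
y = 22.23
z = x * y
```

int * float = float

float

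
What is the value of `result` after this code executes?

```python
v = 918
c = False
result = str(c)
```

v = 918; c = False; result = 'False'

'False'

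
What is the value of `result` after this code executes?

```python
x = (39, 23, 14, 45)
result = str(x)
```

x = (39, 23, 14, 45); result = '(39, 23, 14, 45)'

'(39, 23, 14, 45)'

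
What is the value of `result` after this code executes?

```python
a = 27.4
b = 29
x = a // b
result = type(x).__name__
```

a is float; b is int; x is float; result = 'float'

'float'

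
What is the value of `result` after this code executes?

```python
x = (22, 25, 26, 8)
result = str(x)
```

x = (22, 25, 26, 8); result = '(22, 25, 26, 8)'

'(22, 25, 26, 8)'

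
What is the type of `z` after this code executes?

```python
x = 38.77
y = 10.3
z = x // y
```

float // float = float

float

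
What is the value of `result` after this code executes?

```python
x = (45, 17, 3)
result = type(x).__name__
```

x is tuple; result = 'tuple'

'tuple'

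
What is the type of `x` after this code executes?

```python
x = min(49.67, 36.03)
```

min() of floats returns float

float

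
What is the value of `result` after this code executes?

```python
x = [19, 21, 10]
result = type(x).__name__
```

x is list; result = 'list'

'list'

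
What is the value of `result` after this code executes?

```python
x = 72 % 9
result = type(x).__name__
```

x is int; result = 'int'

'int'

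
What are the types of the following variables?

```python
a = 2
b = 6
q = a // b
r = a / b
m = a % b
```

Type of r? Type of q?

/ returns float; // returns int

float, int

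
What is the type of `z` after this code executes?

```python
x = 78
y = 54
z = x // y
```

int // int = int

int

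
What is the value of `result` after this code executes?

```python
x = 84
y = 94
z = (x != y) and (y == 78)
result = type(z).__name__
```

x is int; y is int; z is bool; result = 'bool'

'bool'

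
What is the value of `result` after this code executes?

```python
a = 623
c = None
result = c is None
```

a = 623; c = None; result = True

True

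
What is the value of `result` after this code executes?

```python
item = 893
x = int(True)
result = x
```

item = 893; x = 1; result = 1

1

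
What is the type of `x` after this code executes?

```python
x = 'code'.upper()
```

str.upper() returns str

str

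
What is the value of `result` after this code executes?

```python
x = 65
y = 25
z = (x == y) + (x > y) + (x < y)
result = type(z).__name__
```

x is int; y is int; z is int; result = 'int'

'int'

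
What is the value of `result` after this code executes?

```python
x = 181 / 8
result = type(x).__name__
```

x is float; result = 'float'

'float'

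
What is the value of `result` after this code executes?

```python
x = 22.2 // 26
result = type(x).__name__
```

x is float; result = 'float'

'float'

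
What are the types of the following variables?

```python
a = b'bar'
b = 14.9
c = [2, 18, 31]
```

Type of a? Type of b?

a is assigned a bytes literal (b'...' prefix); b is assigned a number with a decimal point, so it is a float

bytes, float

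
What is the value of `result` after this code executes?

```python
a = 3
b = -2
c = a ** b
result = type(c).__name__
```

a is int; b is int; c is float; result = 'float'

'float'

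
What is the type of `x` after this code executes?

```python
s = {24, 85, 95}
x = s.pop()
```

Popping from set[int] returns int

int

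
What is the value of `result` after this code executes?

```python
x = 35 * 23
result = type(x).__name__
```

x is int; result = 'int'

'int'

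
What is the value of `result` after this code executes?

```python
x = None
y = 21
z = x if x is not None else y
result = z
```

x = None; y = 21; z = 21; result = 21

21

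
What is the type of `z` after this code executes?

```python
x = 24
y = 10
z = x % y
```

int % int = int

int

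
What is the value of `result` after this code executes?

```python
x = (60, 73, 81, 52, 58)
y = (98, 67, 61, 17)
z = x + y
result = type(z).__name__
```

x is tuple; y is tuple; z is tuple; result = 'tuple'

'tuple'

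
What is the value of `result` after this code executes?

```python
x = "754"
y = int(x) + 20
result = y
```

x = '754'; y = 774; result = 774

774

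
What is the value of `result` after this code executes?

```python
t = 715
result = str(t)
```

t = 715; result = '715'

'715'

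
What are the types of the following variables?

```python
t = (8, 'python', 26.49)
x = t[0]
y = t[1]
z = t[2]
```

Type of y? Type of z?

tuple[1] is str; tuple[2] is float

str, float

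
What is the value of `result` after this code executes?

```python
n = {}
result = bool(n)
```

n = {}; result = False

False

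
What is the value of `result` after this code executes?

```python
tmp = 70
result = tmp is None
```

tmp = 70; result = False

False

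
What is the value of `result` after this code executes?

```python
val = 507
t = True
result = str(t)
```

val = 507; t = True; result = 'True'

'True'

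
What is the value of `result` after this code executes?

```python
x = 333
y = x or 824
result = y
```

x = 333; y = 333; result = 333

333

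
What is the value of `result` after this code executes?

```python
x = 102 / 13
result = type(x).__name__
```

x is float; result = 'float'

'float'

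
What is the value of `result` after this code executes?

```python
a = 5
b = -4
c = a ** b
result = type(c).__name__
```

a is int; b is int; c is float; result = 'float'

'float'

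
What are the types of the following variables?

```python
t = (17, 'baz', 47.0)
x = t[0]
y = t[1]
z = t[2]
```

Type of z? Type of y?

tuple[2] is float; tuple[1] is str

float, str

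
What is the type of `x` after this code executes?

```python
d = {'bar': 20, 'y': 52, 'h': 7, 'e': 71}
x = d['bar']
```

Accessing dict[str, int] with str key returns int

int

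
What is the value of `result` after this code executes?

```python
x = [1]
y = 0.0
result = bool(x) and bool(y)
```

x = [1]; y = 0.0; result = False

False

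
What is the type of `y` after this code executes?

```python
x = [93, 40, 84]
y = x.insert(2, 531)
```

list.insert() returns None

NoneType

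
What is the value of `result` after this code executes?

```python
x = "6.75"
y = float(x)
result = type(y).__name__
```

x is str; y is float; result = 'float'

'float'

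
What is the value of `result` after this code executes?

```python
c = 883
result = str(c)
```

c = 883; result = '883'

'883'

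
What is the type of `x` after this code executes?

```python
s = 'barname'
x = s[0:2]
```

Slicing a str returns str

str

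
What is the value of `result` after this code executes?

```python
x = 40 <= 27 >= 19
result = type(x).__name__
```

x is bool; result = 'bool'

'bool'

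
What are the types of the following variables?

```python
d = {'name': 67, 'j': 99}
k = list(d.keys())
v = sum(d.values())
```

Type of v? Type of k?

sum of ints is int; list() converts to list

int, list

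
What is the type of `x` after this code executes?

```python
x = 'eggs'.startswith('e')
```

str.startswith() returns bool

bool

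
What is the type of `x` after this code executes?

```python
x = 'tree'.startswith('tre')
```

str.startswith() returns bool

bool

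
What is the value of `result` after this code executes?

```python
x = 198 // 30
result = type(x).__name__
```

x is int; result = 'int'

'int'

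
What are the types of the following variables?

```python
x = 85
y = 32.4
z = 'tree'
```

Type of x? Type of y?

x is assigned a bare integer (no decimal point), so it is an int; y is assigned a number with a decimal point, so it is a float

int, float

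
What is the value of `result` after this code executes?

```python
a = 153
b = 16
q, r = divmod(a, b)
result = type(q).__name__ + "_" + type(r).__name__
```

a is int; b is int; q is int; r is int; result = 'int_int'

'int_int'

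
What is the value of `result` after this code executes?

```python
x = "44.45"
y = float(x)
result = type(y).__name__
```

x is str; y is float; result = 'float'

'float'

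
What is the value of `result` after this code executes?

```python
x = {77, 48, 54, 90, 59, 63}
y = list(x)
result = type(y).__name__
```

x is set; y is list; result = 'list'

'list'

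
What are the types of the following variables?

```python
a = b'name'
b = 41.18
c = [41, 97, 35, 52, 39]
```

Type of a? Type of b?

a is assigned a bytes literal (b'...' prefix); b is assigned a number with a decimal point, so it is a float

bytes, float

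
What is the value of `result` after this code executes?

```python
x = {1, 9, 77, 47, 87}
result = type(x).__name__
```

x is set; result = 'set'

'set'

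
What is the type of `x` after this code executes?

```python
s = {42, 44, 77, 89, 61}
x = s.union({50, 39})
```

set.union() returns a new set

set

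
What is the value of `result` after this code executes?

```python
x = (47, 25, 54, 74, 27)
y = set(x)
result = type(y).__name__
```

x is tuple; y is set; result = 'set'

'set'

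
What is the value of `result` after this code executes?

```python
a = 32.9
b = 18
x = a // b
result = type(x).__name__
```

a is float; b is int; x is float; result = 'float'

'float'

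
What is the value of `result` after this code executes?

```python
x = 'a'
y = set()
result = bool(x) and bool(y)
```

x = 'a'; y = set(); result = False

False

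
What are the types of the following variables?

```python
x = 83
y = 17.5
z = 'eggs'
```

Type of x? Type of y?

x is assigned a bare integer (no decimal point), so it is an int; y is assigned a number with a decimal point, so it is a float

int, float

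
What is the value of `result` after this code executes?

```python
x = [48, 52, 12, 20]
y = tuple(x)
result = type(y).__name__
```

x is list; y is tuple; result = 'tuple'

'tuple'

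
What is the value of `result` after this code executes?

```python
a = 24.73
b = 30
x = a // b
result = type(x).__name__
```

a is float; b is int; x is float; result = 'float'

'float'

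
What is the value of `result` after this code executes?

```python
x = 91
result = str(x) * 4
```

x = 91; result = '91919191'

'91919191'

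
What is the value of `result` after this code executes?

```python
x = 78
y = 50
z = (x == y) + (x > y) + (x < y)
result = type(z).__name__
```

x is int; y is int; z is int; result = 'int'

'int'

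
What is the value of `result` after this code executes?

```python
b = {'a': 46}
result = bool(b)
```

b = {'a': 46}; result = True

True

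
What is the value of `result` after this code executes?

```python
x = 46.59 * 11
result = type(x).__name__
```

x is float; result = 'float'

'float'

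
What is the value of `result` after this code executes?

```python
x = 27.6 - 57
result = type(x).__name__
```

x is float; result = 'float'

'float'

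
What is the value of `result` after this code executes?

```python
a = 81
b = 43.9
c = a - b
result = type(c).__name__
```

a is int; b is float; c is float; result = 'float'

'float'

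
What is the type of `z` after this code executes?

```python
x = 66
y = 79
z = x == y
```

Equality comparison returns bool

bool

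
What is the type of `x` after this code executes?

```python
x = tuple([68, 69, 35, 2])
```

tuple() constructor returns tuple

tuple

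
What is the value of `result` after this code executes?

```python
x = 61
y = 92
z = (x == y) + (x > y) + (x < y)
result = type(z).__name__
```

x is int; y is int; z is int; result = 'int'

'int'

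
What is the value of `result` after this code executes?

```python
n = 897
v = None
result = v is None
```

n = 897; v = None; result = True

True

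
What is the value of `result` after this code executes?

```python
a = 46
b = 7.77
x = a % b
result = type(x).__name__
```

a is int; b is float; x is float; result = 'float'

'float'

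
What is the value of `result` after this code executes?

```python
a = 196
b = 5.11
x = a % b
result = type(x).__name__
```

a is int; b is float; x is float; result = 'float'

'float'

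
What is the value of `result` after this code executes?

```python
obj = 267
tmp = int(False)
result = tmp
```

obj = 267; tmp = 0; result = 0

0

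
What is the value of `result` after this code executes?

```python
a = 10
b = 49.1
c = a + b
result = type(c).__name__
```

a is int; b is float; c is float; result = 'float'

'float'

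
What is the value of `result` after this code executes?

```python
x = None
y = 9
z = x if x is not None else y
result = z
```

x = None; y = 9; z = 9; result = 9

9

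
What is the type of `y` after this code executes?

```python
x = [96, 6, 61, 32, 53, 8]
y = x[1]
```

Indexing list[int] returns int

int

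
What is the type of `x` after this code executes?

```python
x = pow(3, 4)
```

pow(int, int) returns int

int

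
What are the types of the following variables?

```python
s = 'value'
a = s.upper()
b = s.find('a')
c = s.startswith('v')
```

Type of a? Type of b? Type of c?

upper() returns str; find() returns int; startswith() returns bool

str, int, bool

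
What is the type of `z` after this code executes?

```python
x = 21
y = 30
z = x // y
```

int // int = int

int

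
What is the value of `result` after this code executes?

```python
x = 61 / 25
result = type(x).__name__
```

x is float; result = 'float'

'float'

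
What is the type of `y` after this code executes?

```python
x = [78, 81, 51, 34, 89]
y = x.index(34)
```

list.index() returns int

int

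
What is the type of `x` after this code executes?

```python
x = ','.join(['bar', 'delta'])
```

str.join() returns str

str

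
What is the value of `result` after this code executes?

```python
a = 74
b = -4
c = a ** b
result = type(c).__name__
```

a is int; b is int; c is float; result = 'float'

'float'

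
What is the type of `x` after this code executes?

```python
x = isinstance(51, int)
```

isinstance() returns bool

bool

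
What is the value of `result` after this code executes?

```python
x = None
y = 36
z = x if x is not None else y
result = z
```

x = None; y = 36; z = 36; result = 36

36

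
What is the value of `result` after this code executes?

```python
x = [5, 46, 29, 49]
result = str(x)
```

x = [5, 46, 29, 49]; result = '[5, 46, 29, 49]'

'[5, 46, 29, 49]'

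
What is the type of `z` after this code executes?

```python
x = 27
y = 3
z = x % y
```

int % int = int

int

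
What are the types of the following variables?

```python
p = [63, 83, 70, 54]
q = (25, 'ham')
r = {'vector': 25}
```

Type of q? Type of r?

q is assigned a tuple (parenthesized, comma-separated values); r is assigned a dict literal ({key: value})

tuple, dict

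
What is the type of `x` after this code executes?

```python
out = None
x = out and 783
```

'and' returns first falsy value (None)

NoneType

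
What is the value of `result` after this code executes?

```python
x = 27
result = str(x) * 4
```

x = 27; result = '27272727'

'27272727'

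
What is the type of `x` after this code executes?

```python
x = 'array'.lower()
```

str.lower() returns str

str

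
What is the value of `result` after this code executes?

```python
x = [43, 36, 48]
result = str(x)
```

x = [43, 36, 48]; result = '[43, 36, 48]'

'[43, 36, 48]'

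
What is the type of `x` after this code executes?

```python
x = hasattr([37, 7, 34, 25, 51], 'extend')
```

hasattr() returns bool

bool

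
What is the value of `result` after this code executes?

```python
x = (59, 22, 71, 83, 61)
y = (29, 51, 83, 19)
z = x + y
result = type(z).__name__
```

x is tuple; y is tuple; z is tuple; result = 'tuple'

'tuple'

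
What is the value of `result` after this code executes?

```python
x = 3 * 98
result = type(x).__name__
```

x is int; result = 'int'

'int'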